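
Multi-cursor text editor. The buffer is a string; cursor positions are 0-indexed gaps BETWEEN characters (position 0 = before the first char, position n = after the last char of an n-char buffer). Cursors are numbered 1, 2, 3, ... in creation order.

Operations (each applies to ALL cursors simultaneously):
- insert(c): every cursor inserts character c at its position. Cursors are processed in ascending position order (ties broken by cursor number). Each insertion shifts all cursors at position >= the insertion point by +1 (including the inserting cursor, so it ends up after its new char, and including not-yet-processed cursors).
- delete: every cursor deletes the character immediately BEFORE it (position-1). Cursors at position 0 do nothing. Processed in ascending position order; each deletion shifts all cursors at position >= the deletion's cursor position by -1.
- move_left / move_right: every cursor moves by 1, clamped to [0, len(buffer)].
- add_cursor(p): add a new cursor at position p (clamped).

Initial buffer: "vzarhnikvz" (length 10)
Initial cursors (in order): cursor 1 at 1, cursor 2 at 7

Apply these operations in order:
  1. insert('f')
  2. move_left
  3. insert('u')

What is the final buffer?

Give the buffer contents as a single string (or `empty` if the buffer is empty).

After op 1 (insert('f')): buffer="vfzarhnifkvz" (len 12), cursors c1@2 c2@9, authorship .1......2...
After op 2 (move_left): buffer="vfzarhnifkvz" (len 12), cursors c1@1 c2@8, authorship .1......2...
After op 3 (insert('u')): buffer="vufzarhniufkvz" (len 14), cursors c1@2 c2@10, authorship .11......22...

Answer: vufzarhniufkvz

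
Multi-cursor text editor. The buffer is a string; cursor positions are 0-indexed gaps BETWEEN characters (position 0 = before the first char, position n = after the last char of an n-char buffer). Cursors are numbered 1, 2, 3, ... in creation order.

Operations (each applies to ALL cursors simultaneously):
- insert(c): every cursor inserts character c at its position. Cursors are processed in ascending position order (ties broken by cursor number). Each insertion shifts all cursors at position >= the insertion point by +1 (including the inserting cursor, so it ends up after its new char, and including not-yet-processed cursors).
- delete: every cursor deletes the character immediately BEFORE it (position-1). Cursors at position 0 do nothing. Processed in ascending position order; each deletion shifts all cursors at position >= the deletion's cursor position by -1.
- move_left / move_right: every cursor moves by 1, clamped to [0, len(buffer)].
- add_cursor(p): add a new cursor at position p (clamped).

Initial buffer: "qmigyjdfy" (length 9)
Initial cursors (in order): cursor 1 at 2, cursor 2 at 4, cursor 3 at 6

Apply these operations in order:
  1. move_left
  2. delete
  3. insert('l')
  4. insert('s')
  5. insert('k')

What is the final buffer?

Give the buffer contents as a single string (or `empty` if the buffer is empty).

After op 1 (move_left): buffer="qmigyjdfy" (len 9), cursors c1@1 c2@3 c3@5, authorship .........
After op 2 (delete): buffer="mgjdfy" (len 6), cursors c1@0 c2@1 c3@2, authorship ......
After op 3 (insert('l')): buffer="lmlgljdfy" (len 9), cursors c1@1 c2@3 c3@5, authorship 1.2.3....
After op 4 (insert('s')): buffer="lsmlsglsjdfy" (len 12), cursors c1@2 c2@5 c3@8, authorship 11.22.33....
After op 5 (insert('k')): buffer="lskmlskglskjdfy" (len 15), cursors c1@3 c2@7 c3@11, authorship 111.222.333....

Answer: lskmlskglskjdfy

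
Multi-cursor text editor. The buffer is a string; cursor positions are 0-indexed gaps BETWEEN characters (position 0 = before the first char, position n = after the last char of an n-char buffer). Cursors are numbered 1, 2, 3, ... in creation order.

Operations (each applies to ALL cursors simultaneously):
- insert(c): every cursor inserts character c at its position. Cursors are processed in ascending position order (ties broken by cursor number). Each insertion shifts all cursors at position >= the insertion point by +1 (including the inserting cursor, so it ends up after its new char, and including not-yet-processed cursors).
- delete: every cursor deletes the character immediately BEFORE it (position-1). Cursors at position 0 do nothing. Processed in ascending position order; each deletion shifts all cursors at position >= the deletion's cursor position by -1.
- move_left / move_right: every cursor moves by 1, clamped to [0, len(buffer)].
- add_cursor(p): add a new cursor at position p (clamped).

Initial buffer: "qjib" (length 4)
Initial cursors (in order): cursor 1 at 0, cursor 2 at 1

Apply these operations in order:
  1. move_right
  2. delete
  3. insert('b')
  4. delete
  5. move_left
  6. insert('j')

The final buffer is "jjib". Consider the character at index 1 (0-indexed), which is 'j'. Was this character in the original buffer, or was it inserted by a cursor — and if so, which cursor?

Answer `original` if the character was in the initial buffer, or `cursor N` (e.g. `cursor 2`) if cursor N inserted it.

Answer: cursor 2

Derivation:
After op 1 (move_right): buffer="qjib" (len 4), cursors c1@1 c2@2, authorship ....
After op 2 (delete): buffer="ib" (len 2), cursors c1@0 c2@0, authorship ..
After op 3 (insert('b')): buffer="bbib" (len 4), cursors c1@2 c2@2, authorship 12..
After op 4 (delete): buffer="ib" (len 2), cursors c1@0 c2@0, authorship ..
After op 5 (move_left): buffer="ib" (len 2), cursors c1@0 c2@0, authorship ..
After op 6 (insert('j')): buffer="jjib" (len 4), cursors c1@2 c2@2, authorship 12..
Authorship (.=original, N=cursor N): 1 2 . .
Index 1: author = 2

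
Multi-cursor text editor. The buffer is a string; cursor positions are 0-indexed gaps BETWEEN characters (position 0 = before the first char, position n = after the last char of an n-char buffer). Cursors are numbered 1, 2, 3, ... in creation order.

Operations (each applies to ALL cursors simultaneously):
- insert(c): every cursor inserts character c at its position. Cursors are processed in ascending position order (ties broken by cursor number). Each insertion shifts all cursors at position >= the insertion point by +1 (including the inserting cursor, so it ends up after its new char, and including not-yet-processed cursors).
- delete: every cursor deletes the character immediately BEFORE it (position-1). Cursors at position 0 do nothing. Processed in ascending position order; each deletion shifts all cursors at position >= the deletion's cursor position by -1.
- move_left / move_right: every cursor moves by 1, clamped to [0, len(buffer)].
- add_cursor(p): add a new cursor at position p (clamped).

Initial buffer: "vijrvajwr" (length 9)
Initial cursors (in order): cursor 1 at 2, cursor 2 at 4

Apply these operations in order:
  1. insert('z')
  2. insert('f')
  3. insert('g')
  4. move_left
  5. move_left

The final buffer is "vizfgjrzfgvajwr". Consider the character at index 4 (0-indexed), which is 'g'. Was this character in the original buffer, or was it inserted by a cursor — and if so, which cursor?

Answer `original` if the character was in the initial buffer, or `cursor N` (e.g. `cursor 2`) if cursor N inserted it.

After op 1 (insert('z')): buffer="vizjrzvajwr" (len 11), cursors c1@3 c2@6, authorship ..1..2.....
After op 2 (insert('f')): buffer="vizfjrzfvajwr" (len 13), cursors c1@4 c2@8, authorship ..11..22.....
After op 3 (insert('g')): buffer="vizfgjrzfgvajwr" (len 15), cursors c1@5 c2@10, authorship ..111..222.....
After op 4 (move_left): buffer="vizfgjrzfgvajwr" (len 15), cursors c1@4 c2@9, authorship ..111..222.....
After op 5 (move_left): buffer="vizfgjrzfgvajwr" (len 15), cursors c1@3 c2@8, authorship ..111..222.....
Authorship (.=original, N=cursor N): . . 1 1 1 . . 2 2 2 . . . . .
Index 4: author = 1

Answer: cursor 1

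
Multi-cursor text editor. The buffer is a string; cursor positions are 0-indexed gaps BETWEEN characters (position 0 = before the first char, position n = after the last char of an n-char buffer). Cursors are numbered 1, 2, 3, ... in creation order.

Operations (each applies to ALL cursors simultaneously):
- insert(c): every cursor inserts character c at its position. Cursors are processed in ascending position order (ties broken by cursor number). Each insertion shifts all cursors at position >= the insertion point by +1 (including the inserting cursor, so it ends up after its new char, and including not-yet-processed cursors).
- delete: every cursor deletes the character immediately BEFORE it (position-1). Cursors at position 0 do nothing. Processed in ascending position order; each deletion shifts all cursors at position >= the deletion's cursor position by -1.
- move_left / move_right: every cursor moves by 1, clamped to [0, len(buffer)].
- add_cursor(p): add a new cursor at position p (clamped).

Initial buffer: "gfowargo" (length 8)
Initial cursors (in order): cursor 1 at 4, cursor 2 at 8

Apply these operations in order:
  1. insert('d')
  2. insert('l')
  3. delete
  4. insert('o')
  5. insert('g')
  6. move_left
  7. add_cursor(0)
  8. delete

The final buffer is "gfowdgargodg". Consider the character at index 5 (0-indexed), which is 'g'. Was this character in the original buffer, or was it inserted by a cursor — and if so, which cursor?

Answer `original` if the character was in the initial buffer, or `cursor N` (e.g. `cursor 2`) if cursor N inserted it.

After op 1 (insert('d')): buffer="gfowdargod" (len 10), cursors c1@5 c2@10, authorship ....1....2
After op 2 (insert('l')): buffer="gfowdlargodl" (len 12), cursors c1@6 c2@12, authorship ....11....22
After op 3 (delete): buffer="gfowdargod" (len 10), cursors c1@5 c2@10, authorship ....1....2
After op 4 (insert('o')): buffer="gfowdoargodo" (len 12), cursors c1@6 c2@12, authorship ....11....22
After op 5 (insert('g')): buffer="gfowdogargodog" (len 14), cursors c1@7 c2@14, authorship ....111....222
After op 6 (move_left): buffer="gfowdogargodog" (len 14), cursors c1@6 c2@13, authorship ....111....222
After op 7 (add_cursor(0)): buffer="gfowdogargodog" (len 14), cursors c3@0 c1@6 c2@13, authorship ....111....222
After op 8 (delete): buffer="gfowdgargodg" (len 12), cursors c3@0 c1@5 c2@11, authorship ....11....22
Authorship (.=original, N=cursor N): . . . . 1 1 . . . . 2 2
Index 5: author = 1

Answer: cursor 1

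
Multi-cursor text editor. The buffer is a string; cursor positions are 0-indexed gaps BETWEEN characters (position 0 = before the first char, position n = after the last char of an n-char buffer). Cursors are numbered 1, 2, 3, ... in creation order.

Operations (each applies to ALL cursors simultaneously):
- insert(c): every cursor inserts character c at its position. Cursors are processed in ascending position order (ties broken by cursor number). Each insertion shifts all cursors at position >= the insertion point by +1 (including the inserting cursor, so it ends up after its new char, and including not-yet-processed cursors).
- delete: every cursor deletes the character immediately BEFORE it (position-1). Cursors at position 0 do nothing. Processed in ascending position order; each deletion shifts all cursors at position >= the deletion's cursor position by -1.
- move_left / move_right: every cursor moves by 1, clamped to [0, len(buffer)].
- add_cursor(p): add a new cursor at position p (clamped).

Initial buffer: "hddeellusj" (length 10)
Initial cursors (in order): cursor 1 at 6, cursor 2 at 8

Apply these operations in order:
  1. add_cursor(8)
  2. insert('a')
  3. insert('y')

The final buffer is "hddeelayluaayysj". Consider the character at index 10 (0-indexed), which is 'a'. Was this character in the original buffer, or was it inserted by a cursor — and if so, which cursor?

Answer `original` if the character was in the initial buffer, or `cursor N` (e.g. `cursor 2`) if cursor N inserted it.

After op 1 (add_cursor(8)): buffer="hddeellusj" (len 10), cursors c1@6 c2@8 c3@8, authorship ..........
After op 2 (insert('a')): buffer="hddeelaluaasj" (len 13), cursors c1@7 c2@11 c3@11, authorship ......1..23..
After op 3 (insert('y')): buffer="hddeelayluaayysj" (len 16), cursors c1@8 c2@14 c3@14, authorship ......11..2323..
Authorship (.=original, N=cursor N): . . . . . . 1 1 . . 2 3 2 3 . .
Index 10: author = 2

Answer: cursor 2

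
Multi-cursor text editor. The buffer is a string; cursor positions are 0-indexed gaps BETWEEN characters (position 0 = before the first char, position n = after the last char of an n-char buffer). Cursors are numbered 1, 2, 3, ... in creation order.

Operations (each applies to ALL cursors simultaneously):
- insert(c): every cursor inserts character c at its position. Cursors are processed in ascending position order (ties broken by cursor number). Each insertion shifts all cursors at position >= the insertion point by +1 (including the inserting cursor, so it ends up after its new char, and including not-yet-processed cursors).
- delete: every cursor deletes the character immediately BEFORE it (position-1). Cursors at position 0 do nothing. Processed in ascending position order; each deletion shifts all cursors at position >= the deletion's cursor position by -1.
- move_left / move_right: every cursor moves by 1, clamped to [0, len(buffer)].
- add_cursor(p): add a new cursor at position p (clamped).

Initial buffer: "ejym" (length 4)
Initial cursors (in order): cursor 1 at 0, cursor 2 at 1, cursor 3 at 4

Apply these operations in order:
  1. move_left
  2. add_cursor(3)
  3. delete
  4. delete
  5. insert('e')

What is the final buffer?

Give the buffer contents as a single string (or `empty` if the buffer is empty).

Answer: eeeem

Derivation:
After op 1 (move_left): buffer="ejym" (len 4), cursors c1@0 c2@0 c3@3, authorship ....
After op 2 (add_cursor(3)): buffer="ejym" (len 4), cursors c1@0 c2@0 c3@3 c4@3, authorship ....
After op 3 (delete): buffer="em" (len 2), cursors c1@0 c2@0 c3@1 c4@1, authorship ..
After op 4 (delete): buffer="m" (len 1), cursors c1@0 c2@0 c3@0 c4@0, authorship .
After op 5 (insert('e')): buffer="eeeem" (len 5), cursors c1@4 c2@4 c3@4 c4@4, authorship 1234.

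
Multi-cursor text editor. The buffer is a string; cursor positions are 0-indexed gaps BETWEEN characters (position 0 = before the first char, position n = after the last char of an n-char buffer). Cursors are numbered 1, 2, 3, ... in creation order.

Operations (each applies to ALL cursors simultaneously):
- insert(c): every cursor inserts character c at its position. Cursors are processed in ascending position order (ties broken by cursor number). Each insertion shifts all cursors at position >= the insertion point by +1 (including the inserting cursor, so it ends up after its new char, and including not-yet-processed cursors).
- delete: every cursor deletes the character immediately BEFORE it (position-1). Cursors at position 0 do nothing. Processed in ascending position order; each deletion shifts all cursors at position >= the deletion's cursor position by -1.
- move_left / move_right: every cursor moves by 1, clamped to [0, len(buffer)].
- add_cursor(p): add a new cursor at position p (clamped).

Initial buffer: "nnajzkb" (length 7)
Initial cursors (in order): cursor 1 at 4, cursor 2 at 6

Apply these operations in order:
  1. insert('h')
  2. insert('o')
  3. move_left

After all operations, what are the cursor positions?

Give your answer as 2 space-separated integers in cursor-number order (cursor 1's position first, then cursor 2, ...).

Answer: 5 9

Derivation:
After op 1 (insert('h')): buffer="nnajhzkhb" (len 9), cursors c1@5 c2@8, authorship ....1..2.
After op 2 (insert('o')): buffer="nnajhozkhob" (len 11), cursors c1@6 c2@10, authorship ....11..22.
After op 3 (move_left): buffer="nnajhozkhob" (len 11), cursors c1@5 c2@9, authorship ....11..22.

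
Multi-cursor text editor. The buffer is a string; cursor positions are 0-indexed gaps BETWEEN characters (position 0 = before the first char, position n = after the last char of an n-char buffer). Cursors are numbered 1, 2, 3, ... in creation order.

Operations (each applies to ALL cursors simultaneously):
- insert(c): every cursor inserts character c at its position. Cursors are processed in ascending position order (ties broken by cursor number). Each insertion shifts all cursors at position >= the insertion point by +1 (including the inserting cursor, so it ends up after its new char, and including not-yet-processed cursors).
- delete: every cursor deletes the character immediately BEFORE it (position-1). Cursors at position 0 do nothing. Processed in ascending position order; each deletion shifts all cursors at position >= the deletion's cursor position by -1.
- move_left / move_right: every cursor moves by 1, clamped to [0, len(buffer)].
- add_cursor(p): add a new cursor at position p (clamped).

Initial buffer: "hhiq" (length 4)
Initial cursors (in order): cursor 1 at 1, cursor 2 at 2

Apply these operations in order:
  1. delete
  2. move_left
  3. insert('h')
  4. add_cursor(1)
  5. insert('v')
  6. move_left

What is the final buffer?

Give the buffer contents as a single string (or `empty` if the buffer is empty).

After op 1 (delete): buffer="iq" (len 2), cursors c1@0 c2@0, authorship ..
After op 2 (move_left): buffer="iq" (len 2), cursors c1@0 c2@0, authorship ..
After op 3 (insert('h')): buffer="hhiq" (len 4), cursors c1@2 c2@2, authorship 12..
After op 4 (add_cursor(1)): buffer="hhiq" (len 4), cursors c3@1 c1@2 c2@2, authorship 12..
After op 5 (insert('v')): buffer="hvhvviq" (len 7), cursors c3@2 c1@5 c2@5, authorship 13212..
After op 6 (move_left): buffer="hvhvviq" (len 7), cursors c3@1 c1@4 c2@4, authorship 13212..

Answer: hvhvviq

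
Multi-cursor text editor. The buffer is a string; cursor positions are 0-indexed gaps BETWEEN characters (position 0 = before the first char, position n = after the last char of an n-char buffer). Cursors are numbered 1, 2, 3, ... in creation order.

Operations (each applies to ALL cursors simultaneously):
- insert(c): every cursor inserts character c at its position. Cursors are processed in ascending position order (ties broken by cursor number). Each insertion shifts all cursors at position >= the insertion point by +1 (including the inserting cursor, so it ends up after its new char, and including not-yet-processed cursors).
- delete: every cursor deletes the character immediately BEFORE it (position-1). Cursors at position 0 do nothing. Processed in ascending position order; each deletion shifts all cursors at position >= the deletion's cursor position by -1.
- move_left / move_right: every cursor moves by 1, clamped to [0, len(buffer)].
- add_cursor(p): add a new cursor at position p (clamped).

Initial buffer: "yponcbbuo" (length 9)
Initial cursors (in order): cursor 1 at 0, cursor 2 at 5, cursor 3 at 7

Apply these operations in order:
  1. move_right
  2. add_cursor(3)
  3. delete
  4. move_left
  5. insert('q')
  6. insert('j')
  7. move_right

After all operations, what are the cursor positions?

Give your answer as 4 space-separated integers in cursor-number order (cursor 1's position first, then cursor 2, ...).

Answer: 5 9 12 5

Derivation:
After op 1 (move_right): buffer="yponcbbuo" (len 9), cursors c1@1 c2@6 c3@8, authorship .........
After op 2 (add_cursor(3)): buffer="yponcbbuo" (len 9), cursors c1@1 c4@3 c2@6 c3@8, authorship .........
After op 3 (delete): buffer="pncbo" (len 5), cursors c1@0 c4@1 c2@3 c3@4, authorship .....
After op 4 (move_left): buffer="pncbo" (len 5), cursors c1@0 c4@0 c2@2 c3@3, authorship .....
After op 5 (insert('q')): buffer="qqpnqcqbo" (len 9), cursors c1@2 c4@2 c2@5 c3@7, authorship 14..2.3..
After op 6 (insert('j')): buffer="qqjjpnqjcqjbo" (len 13), cursors c1@4 c4@4 c2@8 c3@11, authorship 1414..22.33..
After op 7 (move_right): buffer="qqjjpnqjcqjbo" (len 13), cursors c1@5 c4@5 c2@9 c3@12, authorship 1414..22.33..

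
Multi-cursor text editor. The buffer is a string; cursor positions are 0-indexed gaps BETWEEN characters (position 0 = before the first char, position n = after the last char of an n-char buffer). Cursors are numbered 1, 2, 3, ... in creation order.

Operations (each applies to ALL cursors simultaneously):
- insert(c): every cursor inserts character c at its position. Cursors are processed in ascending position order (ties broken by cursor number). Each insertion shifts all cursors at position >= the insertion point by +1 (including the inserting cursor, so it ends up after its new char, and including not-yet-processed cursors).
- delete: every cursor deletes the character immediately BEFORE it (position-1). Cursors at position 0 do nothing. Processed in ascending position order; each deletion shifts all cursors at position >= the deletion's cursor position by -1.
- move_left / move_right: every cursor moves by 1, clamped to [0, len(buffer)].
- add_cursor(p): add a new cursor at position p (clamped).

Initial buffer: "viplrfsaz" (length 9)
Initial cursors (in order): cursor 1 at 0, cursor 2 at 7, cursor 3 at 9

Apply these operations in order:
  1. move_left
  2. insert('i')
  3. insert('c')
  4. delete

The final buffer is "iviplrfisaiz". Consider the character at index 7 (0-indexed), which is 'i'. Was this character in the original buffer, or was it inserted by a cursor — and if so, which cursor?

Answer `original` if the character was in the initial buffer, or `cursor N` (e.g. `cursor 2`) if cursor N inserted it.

After op 1 (move_left): buffer="viplrfsaz" (len 9), cursors c1@0 c2@6 c3@8, authorship .........
After op 2 (insert('i')): buffer="iviplrfisaiz" (len 12), cursors c1@1 c2@8 c3@11, authorship 1......2..3.
After op 3 (insert('c')): buffer="icviplrficsaicz" (len 15), cursors c1@2 c2@10 c3@14, authorship 11......22..33.
After op 4 (delete): buffer="iviplrfisaiz" (len 12), cursors c1@1 c2@8 c3@11, authorship 1......2..3.
Authorship (.=original, N=cursor N): 1 . . . . . . 2 . . 3 .
Index 7: author = 2

Answer: cursor 2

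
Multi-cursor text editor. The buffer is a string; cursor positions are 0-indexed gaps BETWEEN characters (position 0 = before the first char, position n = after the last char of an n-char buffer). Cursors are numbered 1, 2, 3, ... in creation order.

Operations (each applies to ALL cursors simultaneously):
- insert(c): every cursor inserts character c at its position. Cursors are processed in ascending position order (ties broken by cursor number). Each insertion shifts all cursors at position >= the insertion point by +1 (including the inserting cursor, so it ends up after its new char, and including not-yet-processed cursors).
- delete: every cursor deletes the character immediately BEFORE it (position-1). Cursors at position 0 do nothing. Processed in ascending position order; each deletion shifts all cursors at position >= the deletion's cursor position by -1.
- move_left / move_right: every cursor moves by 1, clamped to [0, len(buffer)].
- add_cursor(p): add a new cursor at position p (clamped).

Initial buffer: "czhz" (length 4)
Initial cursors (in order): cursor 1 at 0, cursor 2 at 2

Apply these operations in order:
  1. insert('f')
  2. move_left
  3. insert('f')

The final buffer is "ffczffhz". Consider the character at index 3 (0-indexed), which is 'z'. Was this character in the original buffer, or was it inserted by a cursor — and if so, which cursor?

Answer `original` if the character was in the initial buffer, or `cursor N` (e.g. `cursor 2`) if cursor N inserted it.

After op 1 (insert('f')): buffer="fczfhz" (len 6), cursors c1@1 c2@4, authorship 1..2..
After op 2 (move_left): buffer="fczfhz" (len 6), cursors c1@0 c2@3, authorship 1..2..
After op 3 (insert('f')): buffer="ffczffhz" (len 8), cursors c1@1 c2@5, authorship 11..22..
Authorship (.=original, N=cursor N): 1 1 . . 2 2 . .
Index 3: author = original

Answer: original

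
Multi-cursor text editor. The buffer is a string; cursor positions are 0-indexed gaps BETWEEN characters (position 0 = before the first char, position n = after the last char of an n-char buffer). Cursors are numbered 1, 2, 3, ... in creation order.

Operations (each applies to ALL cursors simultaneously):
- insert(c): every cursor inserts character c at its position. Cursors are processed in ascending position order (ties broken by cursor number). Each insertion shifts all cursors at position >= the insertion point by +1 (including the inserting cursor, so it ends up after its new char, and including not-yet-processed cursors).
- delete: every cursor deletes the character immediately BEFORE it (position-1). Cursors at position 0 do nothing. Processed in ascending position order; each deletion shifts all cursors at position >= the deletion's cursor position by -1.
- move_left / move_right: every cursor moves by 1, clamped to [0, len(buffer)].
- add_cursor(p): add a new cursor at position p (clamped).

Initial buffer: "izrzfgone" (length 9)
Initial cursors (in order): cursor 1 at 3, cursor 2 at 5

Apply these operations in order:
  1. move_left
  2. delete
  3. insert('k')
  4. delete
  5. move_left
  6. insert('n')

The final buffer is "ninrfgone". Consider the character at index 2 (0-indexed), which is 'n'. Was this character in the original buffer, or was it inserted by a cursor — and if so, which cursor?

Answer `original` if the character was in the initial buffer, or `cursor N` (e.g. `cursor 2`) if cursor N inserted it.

Answer: cursor 2

Derivation:
After op 1 (move_left): buffer="izrzfgone" (len 9), cursors c1@2 c2@4, authorship .........
After op 2 (delete): buffer="irfgone" (len 7), cursors c1@1 c2@2, authorship .......
After op 3 (insert('k')): buffer="ikrkfgone" (len 9), cursors c1@2 c2@4, authorship .1.2.....
After op 4 (delete): buffer="irfgone" (len 7), cursors c1@1 c2@2, authorship .......
After op 5 (move_left): buffer="irfgone" (len 7), cursors c1@0 c2@1, authorship .......
After op 6 (insert('n')): buffer="ninrfgone" (len 9), cursors c1@1 c2@3, authorship 1.2......
Authorship (.=original, N=cursor N): 1 . 2 . . . . . .
Index 2: author = 2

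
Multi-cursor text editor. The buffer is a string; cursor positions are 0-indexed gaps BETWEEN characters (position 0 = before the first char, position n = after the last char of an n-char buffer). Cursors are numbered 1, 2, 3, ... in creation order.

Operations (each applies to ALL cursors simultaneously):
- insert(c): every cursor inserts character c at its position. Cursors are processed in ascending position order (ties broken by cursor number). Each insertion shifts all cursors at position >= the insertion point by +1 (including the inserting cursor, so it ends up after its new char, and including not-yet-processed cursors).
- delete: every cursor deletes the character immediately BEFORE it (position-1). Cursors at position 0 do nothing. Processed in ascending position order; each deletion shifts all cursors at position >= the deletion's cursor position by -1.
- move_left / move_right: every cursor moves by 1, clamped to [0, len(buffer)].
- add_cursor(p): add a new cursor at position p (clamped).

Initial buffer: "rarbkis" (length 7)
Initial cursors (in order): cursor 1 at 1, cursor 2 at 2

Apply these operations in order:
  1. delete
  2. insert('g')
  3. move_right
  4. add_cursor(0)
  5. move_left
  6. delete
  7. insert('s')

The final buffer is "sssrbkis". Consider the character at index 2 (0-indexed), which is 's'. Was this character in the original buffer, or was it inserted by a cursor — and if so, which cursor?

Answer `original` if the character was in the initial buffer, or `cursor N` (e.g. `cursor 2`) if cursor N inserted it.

After op 1 (delete): buffer="rbkis" (len 5), cursors c1@0 c2@0, authorship .....
After op 2 (insert('g')): buffer="ggrbkis" (len 7), cursors c1@2 c2@2, authorship 12.....
After op 3 (move_right): buffer="ggrbkis" (len 7), cursors c1@3 c2@3, authorship 12.....
After op 4 (add_cursor(0)): buffer="ggrbkis" (len 7), cursors c3@0 c1@3 c2@3, authorship 12.....
After op 5 (move_left): buffer="ggrbkis" (len 7), cursors c3@0 c1@2 c2@2, authorship 12.....
After op 6 (delete): buffer="rbkis" (len 5), cursors c1@0 c2@0 c3@0, authorship .....
After op 7 (insert('s')): buffer="sssrbkis" (len 8), cursors c1@3 c2@3 c3@3, authorship 123.....
Authorship (.=original, N=cursor N): 1 2 3 . . . . .
Index 2: author = 3

Answer: cursor 3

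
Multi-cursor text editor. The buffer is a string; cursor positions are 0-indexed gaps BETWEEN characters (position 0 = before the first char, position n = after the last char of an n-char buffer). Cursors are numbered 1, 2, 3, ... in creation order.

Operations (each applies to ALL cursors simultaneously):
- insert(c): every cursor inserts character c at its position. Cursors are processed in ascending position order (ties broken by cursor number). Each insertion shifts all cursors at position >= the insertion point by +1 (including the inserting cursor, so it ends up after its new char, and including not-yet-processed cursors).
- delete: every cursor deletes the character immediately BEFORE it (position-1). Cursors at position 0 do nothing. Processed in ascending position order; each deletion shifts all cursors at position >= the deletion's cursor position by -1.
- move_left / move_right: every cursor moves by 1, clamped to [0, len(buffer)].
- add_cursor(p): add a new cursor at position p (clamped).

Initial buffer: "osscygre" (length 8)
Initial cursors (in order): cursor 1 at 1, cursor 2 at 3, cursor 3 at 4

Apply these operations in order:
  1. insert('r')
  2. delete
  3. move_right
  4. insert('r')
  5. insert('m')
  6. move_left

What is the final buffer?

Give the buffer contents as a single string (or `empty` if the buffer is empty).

After op 1 (insert('r')): buffer="orssrcrygre" (len 11), cursors c1@2 c2@5 c3@7, authorship .1..2.3....
After op 2 (delete): buffer="osscygre" (len 8), cursors c1@1 c2@3 c3@4, authorship ........
After op 3 (move_right): buffer="osscygre" (len 8), cursors c1@2 c2@4 c3@5, authorship ........
After op 4 (insert('r')): buffer="osrscryrgre" (len 11), cursors c1@3 c2@6 c3@8, authorship ..1..2.3...
After op 5 (insert('m')): buffer="osrmscrmyrmgre" (len 14), cursors c1@4 c2@8 c3@11, authorship ..11..22.33...
After op 6 (move_left): buffer="osrmscrmyrmgre" (len 14), cursors c1@3 c2@7 c3@10, authorship ..11..22.33...

Answer: osrmscrmyrmgre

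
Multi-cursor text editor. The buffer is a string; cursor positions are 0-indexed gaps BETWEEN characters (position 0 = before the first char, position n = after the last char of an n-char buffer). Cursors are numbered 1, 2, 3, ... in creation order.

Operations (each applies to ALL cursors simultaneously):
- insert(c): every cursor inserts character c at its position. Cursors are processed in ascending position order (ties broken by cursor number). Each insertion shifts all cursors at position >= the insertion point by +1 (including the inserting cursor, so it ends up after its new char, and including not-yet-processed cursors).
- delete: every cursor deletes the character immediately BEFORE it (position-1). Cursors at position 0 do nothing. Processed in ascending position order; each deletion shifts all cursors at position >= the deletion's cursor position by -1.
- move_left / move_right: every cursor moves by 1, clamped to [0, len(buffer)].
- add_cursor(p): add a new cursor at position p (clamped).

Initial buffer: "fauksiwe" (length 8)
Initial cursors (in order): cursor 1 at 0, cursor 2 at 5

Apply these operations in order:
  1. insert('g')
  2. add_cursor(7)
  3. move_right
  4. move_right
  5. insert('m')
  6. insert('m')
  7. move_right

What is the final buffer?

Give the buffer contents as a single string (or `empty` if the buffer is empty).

Answer: gfammuksgiwmmmme

Derivation:
After op 1 (insert('g')): buffer="gfauksgiwe" (len 10), cursors c1@1 c2@7, authorship 1.....2...
After op 2 (add_cursor(7)): buffer="gfauksgiwe" (len 10), cursors c1@1 c2@7 c3@7, authorship 1.....2...
After op 3 (move_right): buffer="gfauksgiwe" (len 10), cursors c1@2 c2@8 c3@8, authorship 1.....2...
After op 4 (move_right): buffer="gfauksgiwe" (len 10), cursors c1@3 c2@9 c3@9, authorship 1.....2...
After op 5 (insert('m')): buffer="gfamuksgiwmme" (len 13), cursors c1@4 c2@12 c3@12, authorship 1..1...2..23.
After op 6 (insert('m')): buffer="gfammuksgiwmmmme" (len 16), cursors c1@5 c2@15 c3@15, authorship 1..11...2..2323.
After op 7 (move_right): buffer="gfammuksgiwmmmme" (len 16), cursors c1@6 c2@16 c3@16, authorship 1..11...2..2323.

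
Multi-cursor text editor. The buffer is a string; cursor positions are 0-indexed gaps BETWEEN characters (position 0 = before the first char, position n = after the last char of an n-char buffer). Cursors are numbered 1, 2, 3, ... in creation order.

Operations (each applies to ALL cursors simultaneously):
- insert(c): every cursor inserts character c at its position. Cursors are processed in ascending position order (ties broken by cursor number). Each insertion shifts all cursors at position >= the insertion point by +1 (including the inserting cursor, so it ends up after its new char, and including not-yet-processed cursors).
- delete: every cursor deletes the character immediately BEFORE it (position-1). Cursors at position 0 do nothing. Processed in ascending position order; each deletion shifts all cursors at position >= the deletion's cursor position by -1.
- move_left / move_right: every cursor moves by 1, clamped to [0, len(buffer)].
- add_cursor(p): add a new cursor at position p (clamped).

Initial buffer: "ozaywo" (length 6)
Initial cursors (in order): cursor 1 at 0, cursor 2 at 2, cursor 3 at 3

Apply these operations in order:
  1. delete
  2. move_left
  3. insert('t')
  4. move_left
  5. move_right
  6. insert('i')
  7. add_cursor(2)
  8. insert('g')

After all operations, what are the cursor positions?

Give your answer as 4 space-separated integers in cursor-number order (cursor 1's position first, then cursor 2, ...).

Answer: 10 10 10 3

Derivation:
After op 1 (delete): buffer="oywo" (len 4), cursors c1@0 c2@1 c3@1, authorship ....
After op 2 (move_left): buffer="oywo" (len 4), cursors c1@0 c2@0 c3@0, authorship ....
After op 3 (insert('t')): buffer="tttoywo" (len 7), cursors c1@3 c2@3 c3@3, authorship 123....
After op 4 (move_left): buffer="tttoywo" (len 7), cursors c1@2 c2@2 c3@2, authorship 123....
After op 5 (move_right): buffer="tttoywo" (len 7), cursors c1@3 c2@3 c3@3, authorship 123....
After op 6 (insert('i')): buffer="tttiiioywo" (len 10), cursors c1@6 c2@6 c3@6, authorship 123123....
After op 7 (add_cursor(2)): buffer="tttiiioywo" (len 10), cursors c4@2 c1@6 c2@6 c3@6, authorship 123123....
After op 8 (insert('g')): buffer="ttgtiiigggoywo" (len 14), cursors c4@3 c1@10 c2@10 c3@10, authorship 1243123123....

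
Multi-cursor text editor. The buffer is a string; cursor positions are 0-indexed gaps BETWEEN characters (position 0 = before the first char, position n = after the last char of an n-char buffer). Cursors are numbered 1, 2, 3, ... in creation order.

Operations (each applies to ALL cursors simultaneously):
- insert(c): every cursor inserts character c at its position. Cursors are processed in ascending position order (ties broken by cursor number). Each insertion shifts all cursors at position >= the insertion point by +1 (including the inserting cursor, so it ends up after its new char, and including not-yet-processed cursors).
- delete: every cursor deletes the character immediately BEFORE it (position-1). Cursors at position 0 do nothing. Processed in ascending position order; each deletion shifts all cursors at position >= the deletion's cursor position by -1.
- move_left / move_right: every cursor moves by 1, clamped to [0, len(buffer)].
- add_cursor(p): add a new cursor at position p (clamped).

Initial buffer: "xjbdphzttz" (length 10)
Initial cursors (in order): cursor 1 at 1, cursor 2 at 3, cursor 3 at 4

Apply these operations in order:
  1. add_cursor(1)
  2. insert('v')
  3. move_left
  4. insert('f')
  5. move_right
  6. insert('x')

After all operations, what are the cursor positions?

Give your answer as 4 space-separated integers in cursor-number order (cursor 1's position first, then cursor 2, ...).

After op 1 (add_cursor(1)): buffer="xjbdphzttz" (len 10), cursors c1@1 c4@1 c2@3 c3@4, authorship ..........
After op 2 (insert('v')): buffer="xvvjbvdvphzttz" (len 14), cursors c1@3 c4@3 c2@6 c3@8, authorship .14..2.3......
After op 3 (move_left): buffer="xvvjbvdvphzttz" (len 14), cursors c1@2 c4@2 c2@5 c3@7, authorship .14..2.3......
After op 4 (insert('f')): buffer="xvffvjbfvdfvphzttz" (len 18), cursors c1@4 c4@4 c2@8 c3@11, authorship .1144..22.33......
After op 5 (move_right): buffer="xvffvjbfvdfvphzttz" (len 18), cursors c1@5 c4@5 c2@9 c3@12, authorship .1144..22.33......
After op 6 (insert('x')): buffer="xvffvxxjbfvxdfvxphzttz" (len 22), cursors c1@7 c4@7 c2@12 c3@16, authorship .114414..222.333......

Answer: 7 12 16 7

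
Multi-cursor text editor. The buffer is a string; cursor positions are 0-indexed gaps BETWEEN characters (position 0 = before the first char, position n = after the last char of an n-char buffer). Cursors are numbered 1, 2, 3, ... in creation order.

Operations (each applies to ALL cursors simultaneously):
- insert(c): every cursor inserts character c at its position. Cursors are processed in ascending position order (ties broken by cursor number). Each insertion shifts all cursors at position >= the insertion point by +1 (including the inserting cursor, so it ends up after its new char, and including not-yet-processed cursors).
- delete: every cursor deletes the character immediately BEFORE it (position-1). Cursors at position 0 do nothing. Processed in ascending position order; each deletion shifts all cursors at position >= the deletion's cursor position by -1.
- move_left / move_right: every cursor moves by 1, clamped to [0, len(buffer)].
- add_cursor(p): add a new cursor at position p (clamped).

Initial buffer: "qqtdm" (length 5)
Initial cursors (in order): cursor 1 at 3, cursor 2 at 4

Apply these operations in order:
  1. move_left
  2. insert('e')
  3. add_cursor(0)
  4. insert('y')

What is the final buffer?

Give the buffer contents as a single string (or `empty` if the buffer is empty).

Answer: yqqeyteydm

Derivation:
After op 1 (move_left): buffer="qqtdm" (len 5), cursors c1@2 c2@3, authorship .....
After op 2 (insert('e')): buffer="qqetedm" (len 7), cursors c1@3 c2@5, authorship ..1.2..
After op 3 (add_cursor(0)): buffer="qqetedm" (len 7), cursors c3@0 c1@3 c2@5, authorship ..1.2..
After op 4 (insert('y')): buffer="yqqeyteydm" (len 10), cursors c3@1 c1@5 c2@8, authorship 3..11.22..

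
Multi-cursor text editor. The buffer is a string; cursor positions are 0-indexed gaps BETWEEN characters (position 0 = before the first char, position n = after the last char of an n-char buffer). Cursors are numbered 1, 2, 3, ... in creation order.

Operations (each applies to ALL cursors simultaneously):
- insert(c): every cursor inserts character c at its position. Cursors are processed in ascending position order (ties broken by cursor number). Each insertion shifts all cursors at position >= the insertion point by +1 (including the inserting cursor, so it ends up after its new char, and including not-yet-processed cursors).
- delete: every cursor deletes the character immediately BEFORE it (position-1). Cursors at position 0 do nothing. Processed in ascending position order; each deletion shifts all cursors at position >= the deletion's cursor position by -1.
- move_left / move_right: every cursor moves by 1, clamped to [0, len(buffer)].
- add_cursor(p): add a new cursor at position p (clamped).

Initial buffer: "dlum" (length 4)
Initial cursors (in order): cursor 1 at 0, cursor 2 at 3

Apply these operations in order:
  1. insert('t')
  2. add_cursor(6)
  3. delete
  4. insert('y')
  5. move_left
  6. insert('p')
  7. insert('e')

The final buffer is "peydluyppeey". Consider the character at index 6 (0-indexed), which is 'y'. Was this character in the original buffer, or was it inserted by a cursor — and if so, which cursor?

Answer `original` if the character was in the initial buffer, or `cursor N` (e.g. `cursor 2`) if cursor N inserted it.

After op 1 (insert('t')): buffer="tdlutm" (len 6), cursors c1@1 c2@5, authorship 1...2.
After op 2 (add_cursor(6)): buffer="tdlutm" (len 6), cursors c1@1 c2@5 c3@6, authorship 1...2.
After op 3 (delete): buffer="dlu" (len 3), cursors c1@0 c2@3 c3@3, authorship ...
After op 4 (insert('y')): buffer="ydluyy" (len 6), cursors c1@1 c2@6 c3@6, authorship 1...23
After op 5 (move_left): buffer="ydluyy" (len 6), cursors c1@0 c2@5 c3@5, authorship 1...23
After op 6 (insert('p')): buffer="pydluyppy" (len 9), cursors c1@1 c2@8 c3@8, authorship 11...2233
After op 7 (insert('e')): buffer="peydluyppeey" (len 12), cursors c1@2 c2@11 c3@11, authorship 111...223233
Authorship (.=original, N=cursor N): 1 1 1 . . . 2 2 3 2 3 3
Index 6: author = 2

Answer: cursor 2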